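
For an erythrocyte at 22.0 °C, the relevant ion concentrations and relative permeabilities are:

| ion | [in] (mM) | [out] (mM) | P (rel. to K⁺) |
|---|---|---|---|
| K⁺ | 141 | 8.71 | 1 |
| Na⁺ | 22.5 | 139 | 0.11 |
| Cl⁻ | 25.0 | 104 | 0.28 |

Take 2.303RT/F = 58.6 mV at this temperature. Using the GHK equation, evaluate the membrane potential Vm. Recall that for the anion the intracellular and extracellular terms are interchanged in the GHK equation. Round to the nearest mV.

-44 mV

Vm = 58.6 · log₁₀[(Σ P·[cation]ₒ + Σ P·[anion]ᵢ) / (Σ P·[cation]ᵢ + Σ P·[anion]ₒ)]
Numerator = 1×8.71 + 0.11×139 + 0.28×25.0 = 31
Denominator = 1×141 + 0.11×22.5 + 0.28×104 = 172.6
Vm = 58.6 · log₁₀(0.17961) = 58.6 × (-0.7457) = -43.70 mV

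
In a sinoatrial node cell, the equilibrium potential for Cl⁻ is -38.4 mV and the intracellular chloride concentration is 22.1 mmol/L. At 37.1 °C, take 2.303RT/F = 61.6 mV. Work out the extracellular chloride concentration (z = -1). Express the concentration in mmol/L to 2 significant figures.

93 mmol/L

Nernst: E = (61.6/-1) · log₁₀([out]/[in]), so log₁₀([out]/[in]) = -38.4 × -1 / 61.6 = 0.6234.
[out]/[in] = 10^(0.6234) = 4.201.
[out] = 4.201 × 22.1 = 92.85 mmol/L.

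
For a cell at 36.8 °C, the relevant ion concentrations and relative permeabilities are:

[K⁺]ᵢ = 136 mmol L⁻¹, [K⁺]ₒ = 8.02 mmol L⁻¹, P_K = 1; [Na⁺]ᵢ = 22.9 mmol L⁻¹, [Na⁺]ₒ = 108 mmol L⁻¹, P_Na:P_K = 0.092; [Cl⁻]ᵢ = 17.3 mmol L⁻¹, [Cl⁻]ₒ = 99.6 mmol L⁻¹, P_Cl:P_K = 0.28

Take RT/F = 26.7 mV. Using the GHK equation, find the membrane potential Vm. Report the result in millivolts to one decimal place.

-53.0 mV

Vm = 26.7 · ln[(Σ P·[cation]ₒ + Σ P·[anion]ᵢ) / (Σ P·[cation]ᵢ + Σ P·[anion]ₒ)]
Numerator = 1×8.02 + 0.092×108 + 0.28×17.3 = 22.8
Denominator = 1×136 + 0.092×22.9 + 0.28×99.6 = 166
Vm = 26.7 · ln(0.13735) = 26.7 × (-1.9852) = -53.00 mV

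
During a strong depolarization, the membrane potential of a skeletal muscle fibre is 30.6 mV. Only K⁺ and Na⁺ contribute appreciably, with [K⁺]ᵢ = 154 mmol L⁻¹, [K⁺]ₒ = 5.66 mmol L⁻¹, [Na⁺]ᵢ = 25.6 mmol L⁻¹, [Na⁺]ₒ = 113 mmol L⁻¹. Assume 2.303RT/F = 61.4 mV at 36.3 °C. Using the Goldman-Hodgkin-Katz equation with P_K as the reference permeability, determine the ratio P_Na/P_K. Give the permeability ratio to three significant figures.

Let α = P_Na/P_K. GHK: Vm = 61.4·log₁₀[(Kₒ + α·Naₒ)/(Kᵢ + α·Naᵢ)].
10^(Vm/61.4) = 10^(30.6/61.4) = 3.1504
So 3.1504·(Kᵢ + α·Naᵢ) = Kₒ + α·Naₒ → α = (3.1504·154.0 − 5.66) / (113.0 − 3.1504·25.6)
α = (485.2 − 5.66) / (113.0 − 80.65) = 479.5/32.35 = 14.82

14.8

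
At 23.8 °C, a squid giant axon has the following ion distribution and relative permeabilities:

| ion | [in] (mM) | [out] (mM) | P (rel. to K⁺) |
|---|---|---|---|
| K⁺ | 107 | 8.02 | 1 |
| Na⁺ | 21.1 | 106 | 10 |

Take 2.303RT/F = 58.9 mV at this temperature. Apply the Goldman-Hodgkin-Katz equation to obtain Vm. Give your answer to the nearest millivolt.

31 mV

Vm = 58.9 · log₁₀[(Σ P·[cation]ₒ + Σ P·[anion]ᵢ) / (Σ P·[cation]ᵢ + Σ P·[anion]ₒ)]
Numerator = 1×8.02 + 10×106 = 1068
Denominator = 1×107 + 10×21.1 = 318
Vm = 58.9 · log₁₀(3.3586) = 58.9 × (0.5262) = 30.99 mV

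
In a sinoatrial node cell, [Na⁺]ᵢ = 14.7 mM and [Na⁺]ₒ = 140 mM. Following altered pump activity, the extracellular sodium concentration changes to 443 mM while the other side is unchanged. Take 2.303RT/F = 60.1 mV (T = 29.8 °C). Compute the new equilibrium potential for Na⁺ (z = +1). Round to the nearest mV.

89 mV

After the shift: [Na⁺]_out = 443, [Na⁺]_in = 14.7 mM.
E_new = (60.1/1)·log₁₀(443/14.7) = 60.10 · (1.4791) = 88.89 mV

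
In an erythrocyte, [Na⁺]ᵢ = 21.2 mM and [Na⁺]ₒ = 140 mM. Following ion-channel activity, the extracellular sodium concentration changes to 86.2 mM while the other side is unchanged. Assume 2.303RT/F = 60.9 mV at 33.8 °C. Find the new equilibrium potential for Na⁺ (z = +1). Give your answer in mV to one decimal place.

37.1 mV

After the shift: [Na⁺]_out = 86.2, [Na⁺]_in = 21.2 mM.
E_new = (60.9/1)·log₁₀(86.2/21.2) = 60.90 · (0.6092) = 37.10 mV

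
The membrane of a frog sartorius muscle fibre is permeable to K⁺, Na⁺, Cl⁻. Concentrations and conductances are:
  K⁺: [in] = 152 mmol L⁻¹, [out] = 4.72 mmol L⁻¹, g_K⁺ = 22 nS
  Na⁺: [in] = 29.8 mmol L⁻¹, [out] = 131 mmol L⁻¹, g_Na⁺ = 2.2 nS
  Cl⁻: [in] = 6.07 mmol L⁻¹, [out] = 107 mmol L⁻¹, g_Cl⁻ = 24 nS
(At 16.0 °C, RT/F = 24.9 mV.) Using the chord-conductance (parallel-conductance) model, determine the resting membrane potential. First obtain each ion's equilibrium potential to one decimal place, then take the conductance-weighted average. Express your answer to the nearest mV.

-73 mV

E_K⁺ = (24.9/1)·ln(4.72/152) = -86.5 mV
E_Na⁺ = (24.9/1)·ln(131/29.8) = 36.9 mV
E_Cl⁻ = (24.9/-1)·ln(107/6.07) = -71.4 mV
Vm = (Σ gᵢEᵢ)/(Σ gᵢ) = (22·-86.5 + 2.2·36.9 + 24·-71.4) / (22 + 2.2 + 24)
= -3535.42 / 48.2 = -73.35 mV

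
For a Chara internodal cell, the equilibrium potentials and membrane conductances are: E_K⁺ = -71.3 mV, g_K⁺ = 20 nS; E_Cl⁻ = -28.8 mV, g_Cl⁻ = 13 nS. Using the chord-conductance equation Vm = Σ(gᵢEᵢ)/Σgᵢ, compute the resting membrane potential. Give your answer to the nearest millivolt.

Σ gᵢEᵢ = 20·(-71.3) + 13·(-28.8) = -1800.40
Σ gᵢ = 20 + 13 = 33
Vm = -1800.40 / 33 = -54.56 mV

-55 mV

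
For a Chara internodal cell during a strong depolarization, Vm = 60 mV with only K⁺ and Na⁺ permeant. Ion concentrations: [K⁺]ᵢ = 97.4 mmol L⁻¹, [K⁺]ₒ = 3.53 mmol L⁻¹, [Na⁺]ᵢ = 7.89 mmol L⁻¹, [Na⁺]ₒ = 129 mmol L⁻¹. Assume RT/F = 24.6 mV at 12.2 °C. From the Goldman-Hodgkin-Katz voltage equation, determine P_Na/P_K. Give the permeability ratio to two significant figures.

29

Let α = P_Na/P_K. GHK: Vm = 24.6·ln[(Kₒ + α·Naₒ)/(Kᵢ + α·Naᵢ)].
e^(Vm/24.6) = e^(60.0/24.6) = 11.462
So 11.462·(Kᵢ + α·Naᵢ) = Kₒ + α·Naₒ → α = (11.462·97.4 − 3.53) / (129.0 − 11.462·7.89)
α = (1116 − 3.53) / (129.0 − 90.43) = 1113/38.57 = 28.86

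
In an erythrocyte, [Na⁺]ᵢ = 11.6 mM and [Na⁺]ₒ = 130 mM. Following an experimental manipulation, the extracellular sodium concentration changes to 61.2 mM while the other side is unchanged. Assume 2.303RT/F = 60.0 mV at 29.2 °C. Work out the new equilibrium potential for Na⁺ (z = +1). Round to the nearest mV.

43 mV

After the shift: [Na⁺]_out = 61.2, [Na⁺]_in = 11.6 mM.
E_new = (60.0/1)·log₁₀(61.2/11.6) = 60.00 · (0.7223) = 43.34 mV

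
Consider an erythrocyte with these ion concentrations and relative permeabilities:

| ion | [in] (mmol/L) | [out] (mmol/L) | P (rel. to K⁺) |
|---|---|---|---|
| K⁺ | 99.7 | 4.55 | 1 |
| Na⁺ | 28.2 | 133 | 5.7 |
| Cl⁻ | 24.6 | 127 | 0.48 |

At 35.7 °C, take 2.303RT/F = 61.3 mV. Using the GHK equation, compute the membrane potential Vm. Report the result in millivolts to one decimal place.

23.4 mV

Vm = 61.3 · log₁₀[(Σ P·[cation]ₒ + Σ P·[anion]ᵢ) / (Σ P·[cation]ᵢ + Σ P·[anion]ₒ)]
Numerator = 1×4.55 + 5.7×133 + 0.48×24.6 = 774.5
Denominator = 1×99.7 + 5.7×28.2 + 0.48×127 = 321.4
Vm = 61.3 · log₁₀(2.4096) = 61.3 × (0.3820) = 23.41 mV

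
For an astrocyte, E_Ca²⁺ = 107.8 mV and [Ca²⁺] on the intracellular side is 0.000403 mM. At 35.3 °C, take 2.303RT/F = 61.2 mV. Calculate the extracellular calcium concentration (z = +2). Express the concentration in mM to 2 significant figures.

Nernst: E = (61.2/2) · log₁₀([out]/[in]), so log₁₀([out]/[in]) = 107.8 × 2 / 61.2 = 3.5229.
[out]/[in] = 10^(3.5229) = 3333.
[out] = 3333 × 0.000403 = 1.343 mM.

1.3 mM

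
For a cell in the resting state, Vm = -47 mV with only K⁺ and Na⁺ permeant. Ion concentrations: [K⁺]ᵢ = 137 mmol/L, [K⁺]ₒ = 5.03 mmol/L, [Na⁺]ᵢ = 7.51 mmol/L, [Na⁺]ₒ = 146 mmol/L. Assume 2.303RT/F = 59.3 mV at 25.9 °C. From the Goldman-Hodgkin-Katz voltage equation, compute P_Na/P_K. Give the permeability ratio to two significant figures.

Let α = P_Na/P_K. GHK: Vm = 59.3·log₁₀[(Kₒ + α·Naₒ)/(Kᵢ + α·Naᵢ)].
10^(Vm/59.3) = 10^(-47.0/59.3) = 0.16122
So 0.16122·(Kᵢ + α·Naᵢ) = Kₒ + α·Naₒ → α = (0.16122·137.0 − 5.03) / (146.0 − 0.16122·7.51)
α = (22.09 − 5.03) / (146.0 − 1.211) = 17.06/144.8 = 0.1178

0.12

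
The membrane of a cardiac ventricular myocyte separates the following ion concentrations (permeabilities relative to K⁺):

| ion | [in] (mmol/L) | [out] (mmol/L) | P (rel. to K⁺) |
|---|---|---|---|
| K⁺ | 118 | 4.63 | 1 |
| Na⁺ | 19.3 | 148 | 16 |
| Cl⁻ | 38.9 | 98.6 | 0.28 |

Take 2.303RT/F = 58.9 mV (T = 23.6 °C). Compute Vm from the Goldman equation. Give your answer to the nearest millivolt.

Vm = 58.9 · log₁₀[(Σ P·[cation]ₒ + Σ P·[anion]ᵢ) / (Σ P·[cation]ᵢ + Σ P·[anion]ₒ)]
Numerator = 1×4.63 + 16×148 + 0.28×38.9 = 2384
Denominator = 1×118 + 16×19.3 + 0.28×98.6 = 454.4
Vm = 58.9 · log₁₀(5.2453) = 58.9 × (0.7198) = 42.39 mV

42 mV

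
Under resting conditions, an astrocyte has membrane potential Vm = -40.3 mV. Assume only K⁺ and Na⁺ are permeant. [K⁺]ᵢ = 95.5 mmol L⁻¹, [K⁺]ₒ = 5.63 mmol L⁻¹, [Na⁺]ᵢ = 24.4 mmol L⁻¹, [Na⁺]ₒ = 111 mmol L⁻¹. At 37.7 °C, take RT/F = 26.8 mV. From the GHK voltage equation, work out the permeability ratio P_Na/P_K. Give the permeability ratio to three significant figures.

0.148

Let α = P_Na/P_K. GHK: Vm = 26.8·ln[(Kₒ + α·Naₒ)/(Kᵢ + α·Naᵢ)].
e^(Vm/26.8) = e^(-40.3/26.8) = 0.2223
So 0.2223·(Kᵢ + α·Naᵢ) = Kₒ + α·Naₒ → α = (0.2223·95.5 − 5.63) / (111.0 − 0.2223·24.4)
α = (21.23 − 5.63) / (111.0 − 5.424) = 15.6/105.6 = 0.1478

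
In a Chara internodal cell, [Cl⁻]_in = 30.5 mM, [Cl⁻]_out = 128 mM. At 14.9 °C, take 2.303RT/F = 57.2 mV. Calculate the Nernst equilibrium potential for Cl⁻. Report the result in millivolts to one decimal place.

-35.6 mV

E = (57.2/z) · log₁₀([Cl⁻]_out/[Cl⁻]_in) with z = -1.
For an anion, dividing by z = -1 reverses the sign.
= (57.2/-1) · log₁₀(128/30.5) = -57.20 · log₁₀(4.197)
= -57.20 · (0.6229) = -35.63 mV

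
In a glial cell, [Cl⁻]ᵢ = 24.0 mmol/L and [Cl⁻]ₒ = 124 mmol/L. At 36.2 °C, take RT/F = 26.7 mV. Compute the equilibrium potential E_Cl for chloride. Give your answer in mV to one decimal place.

E = (26.7/z) · ln([Cl⁻]_out/[Cl⁻]_in) with z = -1.
For an anion, dividing by z = -1 reverses the sign.
= (26.7/-1) · ln(124/24.0) = -26.70 · ln(5.167)
= -26.70 · (1.6422) = -43.85 mV

-43.8 mV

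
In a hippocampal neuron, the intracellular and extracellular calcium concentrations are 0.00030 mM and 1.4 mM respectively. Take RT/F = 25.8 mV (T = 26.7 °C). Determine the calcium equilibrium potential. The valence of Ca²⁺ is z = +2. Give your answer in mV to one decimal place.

109.0 mV

E = (25.8/z) · ln([Ca²⁺]_out/[Ca²⁺]_in) with z = +2.
= (25.8/2) · ln(1.4/0.00030) = 12.90 · ln(4667)
= 12.90 · (8.4482) = 108.98 mV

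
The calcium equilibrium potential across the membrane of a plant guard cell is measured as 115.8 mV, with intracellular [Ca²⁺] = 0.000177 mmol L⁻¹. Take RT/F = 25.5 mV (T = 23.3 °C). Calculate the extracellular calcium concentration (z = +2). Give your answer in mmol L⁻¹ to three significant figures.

Nernst: E = (25.5/2) · ln([out]/[in]), so ln([out]/[in]) = 115.8 × 2 / 25.5 = 9.0824.
[out]/[in] = e^(9.0824) = 8799.
[out] = 8799 × 0.000177 = 1.557 mmol L⁻¹.

1.56 mmol L⁻¹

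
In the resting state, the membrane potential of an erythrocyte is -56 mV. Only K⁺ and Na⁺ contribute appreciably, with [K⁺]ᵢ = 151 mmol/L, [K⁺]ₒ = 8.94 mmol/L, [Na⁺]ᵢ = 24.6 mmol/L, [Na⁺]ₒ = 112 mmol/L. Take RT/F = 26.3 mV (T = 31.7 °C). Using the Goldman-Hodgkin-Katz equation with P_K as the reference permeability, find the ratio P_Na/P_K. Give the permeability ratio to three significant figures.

0.0827

Let α = P_Na/P_K. GHK: Vm = 26.3·ln[(Kₒ + α·Naₒ)/(Kᵢ + α·Naᵢ)].
e^(Vm/26.3) = e^(-56.0/26.3) = 0.11892
So 0.11892·(Kᵢ + α·Naᵢ) = Kₒ + α·Naₒ → α = (0.11892·151.0 − 8.94) / (112.0 − 0.11892·24.6)
α = (17.96 − 8.94) / (112.0 − 2.926) = 9.017/109.1 = 0.08267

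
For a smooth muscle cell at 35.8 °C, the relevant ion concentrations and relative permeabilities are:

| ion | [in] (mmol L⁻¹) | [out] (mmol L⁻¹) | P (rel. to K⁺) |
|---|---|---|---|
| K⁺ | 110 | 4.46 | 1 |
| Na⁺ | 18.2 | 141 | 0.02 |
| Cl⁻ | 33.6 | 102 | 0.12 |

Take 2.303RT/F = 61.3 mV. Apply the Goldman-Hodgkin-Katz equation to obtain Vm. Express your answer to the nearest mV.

-63 mV

Vm = 61.3 · log₁₀[(Σ P·[cation]ₒ + Σ P·[anion]ᵢ) / (Σ P·[cation]ᵢ + Σ P·[anion]ₒ)]
Numerator = 1×4.46 + 0.02×141 + 0.12×33.6 = 11.31
Denominator = 1×110 + 0.02×18.2 + 0.12×102 = 122.6
Vm = 61.3 · log₁₀(0.092265) = 61.3 × (-1.0350) = -63.44 mV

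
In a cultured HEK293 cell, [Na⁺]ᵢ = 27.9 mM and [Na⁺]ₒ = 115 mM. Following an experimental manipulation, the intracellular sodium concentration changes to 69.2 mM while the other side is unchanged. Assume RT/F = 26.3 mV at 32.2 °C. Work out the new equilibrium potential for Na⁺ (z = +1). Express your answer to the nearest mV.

13 mV

After the shift: [Na⁺]_out = 115, [Na⁺]_in = 69.2 mM.
E_new = (26.3/1)·ln(115/69.2) = 26.30 · (0.5079) = 13.36 mV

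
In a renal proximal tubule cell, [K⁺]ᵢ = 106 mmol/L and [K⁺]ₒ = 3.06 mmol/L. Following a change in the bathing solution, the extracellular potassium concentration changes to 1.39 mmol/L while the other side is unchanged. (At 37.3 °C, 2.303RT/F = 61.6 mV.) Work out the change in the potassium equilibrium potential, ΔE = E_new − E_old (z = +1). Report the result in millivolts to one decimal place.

E_old = (61.6/1)·log₁₀(3.06/106) = -94.84 mV
E_new = (61.6/1)·log₁₀(1.39/106) = -115.95 mV
ΔE = -115.95 − (-94.84) = -21.11 mV

-21.1 mV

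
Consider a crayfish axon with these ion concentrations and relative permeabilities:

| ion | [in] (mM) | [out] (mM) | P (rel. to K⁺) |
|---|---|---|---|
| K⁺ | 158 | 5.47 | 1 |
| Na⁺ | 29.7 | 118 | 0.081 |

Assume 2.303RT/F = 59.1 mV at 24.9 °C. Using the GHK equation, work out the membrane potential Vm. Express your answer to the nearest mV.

-61 mV

Vm = 59.1 · log₁₀[(Σ P·[cation]ₒ + Σ P·[anion]ᵢ) / (Σ P·[cation]ᵢ + Σ P·[anion]ₒ)]
Numerator = 1×5.47 + 0.081×118 = 15.03
Denominator = 1×158 + 0.081×29.7 = 160.4
Vm = 59.1 · log₁₀(0.093687) = 59.1 × (-1.0283) = -60.77 mV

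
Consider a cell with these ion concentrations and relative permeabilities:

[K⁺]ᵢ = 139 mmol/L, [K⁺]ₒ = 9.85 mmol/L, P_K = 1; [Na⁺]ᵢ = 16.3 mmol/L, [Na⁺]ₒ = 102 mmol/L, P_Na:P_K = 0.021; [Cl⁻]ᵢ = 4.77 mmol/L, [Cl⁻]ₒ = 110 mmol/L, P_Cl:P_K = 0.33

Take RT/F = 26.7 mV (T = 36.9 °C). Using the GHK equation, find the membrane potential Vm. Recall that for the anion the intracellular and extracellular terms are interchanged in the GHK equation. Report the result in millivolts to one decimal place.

-68.4 mV

Vm = 26.7 · ln[(Σ P·[cation]ₒ + Σ P·[anion]ᵢ) / (Σ P·[cation]ᵢ + Σ P·[anion]ₒ)]
Numerator = 1×9.85 + 0.021×102 + 0.33×4.77 = 13.57
Denominator = 1×139 + 0.021×16.3 + 0.33×110 = 175.6
Vm = 26.7 · ln(0.077237) = 26.7 × (-2.5609) = -68.38 mV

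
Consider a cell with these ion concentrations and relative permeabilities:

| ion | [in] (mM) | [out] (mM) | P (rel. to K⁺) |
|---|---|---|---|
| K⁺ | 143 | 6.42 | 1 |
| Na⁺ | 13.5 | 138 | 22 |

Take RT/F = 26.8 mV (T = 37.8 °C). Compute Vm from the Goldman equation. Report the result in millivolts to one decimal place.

51.8 mV

Vm = 26.8 · ln[(Σ P·[cation]ₒ + Σ P·[anion]ᵢ) / (Σ P·[cation]ᵢ + Σ P·[anion]ₒ)]
Numerator = 1×6.42 + 22×138 = 3042
Denominator = 1×143 + 22×13.5 = 440
Vm = 26.8 · ln(6.9146) = 26.8 × (1.9336) = 51.82 mV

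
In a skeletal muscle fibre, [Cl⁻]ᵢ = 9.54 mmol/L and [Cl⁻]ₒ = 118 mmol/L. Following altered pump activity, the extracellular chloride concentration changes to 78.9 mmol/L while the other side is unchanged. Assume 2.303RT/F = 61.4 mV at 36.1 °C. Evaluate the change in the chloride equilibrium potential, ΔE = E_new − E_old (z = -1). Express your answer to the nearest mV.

E_old = (61.4/-1)·log₁₀(118/9.54) = -67.07 mV
E_new = (61.4/-1)·log₁₀(78.9/9.54) = -56.34 mV
ΔE = -56.34 − (-67.07) = 10.73 mV

11 mV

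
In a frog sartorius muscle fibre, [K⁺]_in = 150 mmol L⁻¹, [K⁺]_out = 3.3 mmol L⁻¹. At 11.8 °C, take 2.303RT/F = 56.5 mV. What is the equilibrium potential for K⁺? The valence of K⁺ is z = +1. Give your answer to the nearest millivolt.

-94 mV

E = (56.5/z) · log₁₀([K⁺]_out/[K⁺]_in) with z = +1.
= (56.5/1) · log₁₀(3.3/150) = 56.50 · log₁₀(0.022)
= 56.50 · (-1.6576) = -93.65 mV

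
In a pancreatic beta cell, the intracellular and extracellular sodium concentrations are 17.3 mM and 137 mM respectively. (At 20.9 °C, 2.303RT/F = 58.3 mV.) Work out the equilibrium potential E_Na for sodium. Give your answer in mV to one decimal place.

52.4 mV

E = (58.3/z) · log₁₀([Na⁺]_out/[Na⁺]_in) with z = +1.
= (58.3/1) · log₁₀(137/17.3) = 58.30 · log₁₀(7.919)
= 58.30 · (0.8987) = 52.39 mV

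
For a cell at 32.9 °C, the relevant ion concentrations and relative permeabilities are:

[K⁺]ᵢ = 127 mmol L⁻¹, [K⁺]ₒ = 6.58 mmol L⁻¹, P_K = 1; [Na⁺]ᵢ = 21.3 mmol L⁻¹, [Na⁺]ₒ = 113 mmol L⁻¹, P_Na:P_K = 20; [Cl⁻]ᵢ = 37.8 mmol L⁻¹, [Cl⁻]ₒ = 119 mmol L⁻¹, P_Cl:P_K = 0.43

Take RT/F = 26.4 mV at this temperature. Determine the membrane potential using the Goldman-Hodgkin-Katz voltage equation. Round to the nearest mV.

Vm = 26.4 · ln[(Σ P·[cation]ₒ + Σ P·[anion]ᵢ) / (Σ P·[cation]ᵢ + Σ P·[anion]ₒ)]
Numerator = 1×6.58 + 20×113 + 0.43×37.8 = 2283
Denominator = 1×127 + 20×21.3 + 0.43×119 = 604.2
Vm = 26.4 · ln(3.7785) = 26.4 × (1.3293) = 35.09 mV

35 mV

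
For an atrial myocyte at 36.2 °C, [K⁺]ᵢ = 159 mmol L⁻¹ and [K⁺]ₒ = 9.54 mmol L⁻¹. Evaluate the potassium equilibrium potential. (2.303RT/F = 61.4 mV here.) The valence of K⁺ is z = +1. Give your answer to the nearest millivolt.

E = (61.4/z) · log₁₀([K⁺]_out/[K⁺]_in) with z = +1.
= (61.4/1) · log₁₀(9.54/159) = 61.40 · log₁₀(0.06)
= 61.40 · (-1.2218) = -75.02 mV

-75 mV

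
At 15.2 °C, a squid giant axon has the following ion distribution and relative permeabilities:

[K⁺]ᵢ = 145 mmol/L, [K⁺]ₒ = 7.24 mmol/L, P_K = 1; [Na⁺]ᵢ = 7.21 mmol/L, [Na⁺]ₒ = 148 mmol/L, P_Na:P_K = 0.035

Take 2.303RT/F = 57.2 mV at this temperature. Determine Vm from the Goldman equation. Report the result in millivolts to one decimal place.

-61.1 mV

Vm = 57.2 · log₁₀[(Σ P·[cation]ₒ + Σ P·[anion]ᵢ) / (Σ P·[cation]ᵢ + Σ P·[anion]ₒ)]
Numerator = 1×7.24 + 0.035×148 = 12.42
Denominator = 1×145 + 0.035×7.21 = 145.3
Vm = 57.2 · log₁₀(0.085506) = 57.2 × (-1.0680) = -61.09 mV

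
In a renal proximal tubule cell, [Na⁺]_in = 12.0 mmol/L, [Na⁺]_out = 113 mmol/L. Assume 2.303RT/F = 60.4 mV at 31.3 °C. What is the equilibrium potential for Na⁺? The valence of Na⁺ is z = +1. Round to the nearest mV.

E = (60.4/z) · log₁₀([Na⁺]_out/[Na⁺]_in) with z = +1.
= (60.4/1) · log₁₀(113/12.0) = 60.40 · log₁₀(9.417)
= 60.40 · (0.9739) = 58.82 mV

59 mV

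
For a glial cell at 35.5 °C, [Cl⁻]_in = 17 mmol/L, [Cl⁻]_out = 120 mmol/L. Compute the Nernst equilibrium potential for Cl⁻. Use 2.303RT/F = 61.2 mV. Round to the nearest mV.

-52 mV

E = (61.2/z) · log₁₀([Cl⁻]_out/[Cl⁻]_in) with z = -1.
For an anion, dividing by z = -1 reverses the sign.
= (61.2/-1) · log₁₀(120/17) = -61.20 · log₁₀(7.059)
= -61.20 · (0.8487) = -51.94 mV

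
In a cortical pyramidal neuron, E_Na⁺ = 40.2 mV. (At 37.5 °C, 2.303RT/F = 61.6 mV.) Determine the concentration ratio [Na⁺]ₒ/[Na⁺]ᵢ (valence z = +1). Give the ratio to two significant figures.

log₁₀([out]/[in]) = E·z/(61.6) = 40.2 × 1 / 61.6 = 0.6526
[out]/[in] = 10^(0.6526) = 4.494

4.5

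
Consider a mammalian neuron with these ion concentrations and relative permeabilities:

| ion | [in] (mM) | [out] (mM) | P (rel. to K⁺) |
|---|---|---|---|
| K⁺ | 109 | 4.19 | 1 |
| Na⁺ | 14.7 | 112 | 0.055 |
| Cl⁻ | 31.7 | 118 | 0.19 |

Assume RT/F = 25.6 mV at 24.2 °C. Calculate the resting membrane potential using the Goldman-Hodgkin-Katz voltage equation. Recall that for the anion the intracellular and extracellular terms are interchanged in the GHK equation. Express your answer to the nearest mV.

-53 mV

Vm = 25.6 · ln[(Σ P·[cation]ₒ + Σ P·[anion]ᵢ) / (Σ P·[cation]ᵢ + Σ P·[anion]ₒ)]
Numerator = 1×4.19 + 0.055×112 + 0.19×31.7 = 16.37
Denominator = 1×109 + 0.055×14.7 + 0.19×118 = 132.2
Vm = 25.6 · ln(0.12382) = 25.6 × (-2.0889) = -53.48 mV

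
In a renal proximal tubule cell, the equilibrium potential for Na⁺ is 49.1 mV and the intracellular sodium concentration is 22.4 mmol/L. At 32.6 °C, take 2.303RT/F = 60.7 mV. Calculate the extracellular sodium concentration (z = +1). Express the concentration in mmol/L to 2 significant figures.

140 mmol/L

Nernst: E = (60.7/1) · log₁₀([out]/[in]), so log₁₀([out]/[in]) = 49.1 × 1 / 60.7 = 0.8089.
[out]/[in] = 10^(0.8089) = 6.44.
[out] = 6.44 × 22.4 = 144.3 mmol/L.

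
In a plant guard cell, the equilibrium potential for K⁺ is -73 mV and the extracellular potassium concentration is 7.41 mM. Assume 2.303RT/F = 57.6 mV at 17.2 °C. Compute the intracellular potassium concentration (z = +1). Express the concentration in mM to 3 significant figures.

137 mM

Nernst: E = (57.6/1) · log₁₀([out]/[in]), so log₁₀([out]/[in]) = -73.0 × 1 / 57.6 = -1.2674.
[out]/[in] = 10^(-1.2674) = 0.05403.
[in] = 7.41 / 0.05403 = 137.1 mM.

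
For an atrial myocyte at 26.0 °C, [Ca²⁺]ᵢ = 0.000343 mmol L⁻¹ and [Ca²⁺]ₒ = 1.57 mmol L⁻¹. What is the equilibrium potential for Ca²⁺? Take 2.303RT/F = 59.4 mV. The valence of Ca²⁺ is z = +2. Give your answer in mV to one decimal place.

108.7 mV

E = (59.4/z) · log₁₀([Ca²⁺]_out/[Ca²⁺]_in) with z = +2.
= (59.4/2) · log₁₀(1.57/0.000343) = 29.70 · log₁₀(4577)
= 29.70 · (3.6606) = 108.72 mV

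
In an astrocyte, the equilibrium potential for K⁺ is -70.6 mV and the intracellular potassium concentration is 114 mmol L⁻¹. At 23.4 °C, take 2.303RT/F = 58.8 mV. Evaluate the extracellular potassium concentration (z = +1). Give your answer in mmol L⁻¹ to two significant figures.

7.2 mmol L⁻¹

Nernst: E = (58.8/1) · log₁₀([out]/[in]), so log₁₀([out]/[in]) = -70.6 × 1 / 58.8 = -1.2007.
[out]/[in] = 10^(-1.2007) = 0.063.
[out] = 0.063 × 114 = 7.182 mmol L⁻¹.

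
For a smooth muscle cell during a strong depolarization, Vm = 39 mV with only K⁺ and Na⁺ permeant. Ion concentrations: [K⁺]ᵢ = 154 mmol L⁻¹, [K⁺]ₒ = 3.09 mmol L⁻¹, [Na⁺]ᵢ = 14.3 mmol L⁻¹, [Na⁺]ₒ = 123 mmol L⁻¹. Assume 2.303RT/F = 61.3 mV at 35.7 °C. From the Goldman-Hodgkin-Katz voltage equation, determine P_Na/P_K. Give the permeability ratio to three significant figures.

10.9

Let α = P_Na/P_K. GHK: Vm = 61.3·log₁₀[(Kₒ + α·Naₒ)/(Kᵢ + α·Naᵢ)].
10^(Vm/61.3) = 10^(39.0/61.3) = 4.3273
So 4.3273·(Kᵢ + α·Naᵢ) = Kₒ + α·Naₒ → α = (4.3273·154.0 − 3.09) / (123.0 − 4.3273·14.3)
α = (666.4 − 3.09) / (123.0 − 61.88) = 663.3/61.12 = 10.85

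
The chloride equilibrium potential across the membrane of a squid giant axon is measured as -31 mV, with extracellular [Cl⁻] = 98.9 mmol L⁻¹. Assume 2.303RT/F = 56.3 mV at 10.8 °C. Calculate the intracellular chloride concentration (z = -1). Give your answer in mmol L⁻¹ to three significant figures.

27.8 mmol L⁻¹

Nernst: E = (56.3/-1) · log₁₀([out]/[in]), so log₁₀([out]/[in]) = -31.0 × -1 / 56.3 = 0.5506.
[out]/[in] = 10^(0.5506) = 3.553.
[in] = 98.9 / 3.553 = 27.83 mmol L⁻¹.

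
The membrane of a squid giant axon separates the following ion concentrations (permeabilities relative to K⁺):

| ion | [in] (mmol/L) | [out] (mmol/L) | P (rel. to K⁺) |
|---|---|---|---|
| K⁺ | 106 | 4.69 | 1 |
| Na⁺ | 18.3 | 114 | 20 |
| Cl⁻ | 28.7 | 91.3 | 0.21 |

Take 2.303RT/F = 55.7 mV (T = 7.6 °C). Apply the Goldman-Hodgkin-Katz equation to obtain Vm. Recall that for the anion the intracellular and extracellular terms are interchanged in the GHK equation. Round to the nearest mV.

37 mV

Vm = 55.7 · log₁₀[(Σ P·[cation]ₒ + Σ P·[anion]ᵢ) / (Σ P·[cation]ᵢ + Σ P·[anion]ₒ)]
Numerator = 1×4.69 + 20×114 + 0.21×28.7 = 2291
Denominator = 1×106 + 20×18.3 + 0.21×91.3 = 491.2
Vm = 55.7 · log₁₀(4.6638) = 55.7 × (0.6687) = 37.25 mV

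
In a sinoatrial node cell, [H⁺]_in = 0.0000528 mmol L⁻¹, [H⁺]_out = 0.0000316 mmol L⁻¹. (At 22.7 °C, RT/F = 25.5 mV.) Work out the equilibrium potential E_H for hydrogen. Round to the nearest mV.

E = (25.5/z) · ln([H⁺]_out/[H⁺]_in) with z = +1.
= (25.5/1) · ln(0.0000316/0.0000528) = 25.50 · ln(0.5985)
= 25.50 · (-0.5134) = -13.09 mV

-13 mV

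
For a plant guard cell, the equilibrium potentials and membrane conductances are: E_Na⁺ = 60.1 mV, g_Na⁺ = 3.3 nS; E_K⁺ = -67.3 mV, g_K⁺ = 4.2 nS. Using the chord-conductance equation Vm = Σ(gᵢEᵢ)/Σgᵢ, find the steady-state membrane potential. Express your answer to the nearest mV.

Σ gᵢEᵢ = 3.3·(60.1) + 4.2·(-67.3) = -84.33
Σ gᵢ = 3.3 + 4.2 = 7.5
Vm = -84.33 / 7.5 = -11.24 mV

-11 mV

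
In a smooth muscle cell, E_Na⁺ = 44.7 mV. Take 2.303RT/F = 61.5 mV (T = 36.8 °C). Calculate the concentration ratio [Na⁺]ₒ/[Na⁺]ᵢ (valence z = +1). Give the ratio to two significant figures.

log₁₀([out]/[in]) = E·z/(61.5) = 44.7 × 1 / 61.5 = 0.7268
[out]/[in] = 10^(0.7268) = 5.331

5.3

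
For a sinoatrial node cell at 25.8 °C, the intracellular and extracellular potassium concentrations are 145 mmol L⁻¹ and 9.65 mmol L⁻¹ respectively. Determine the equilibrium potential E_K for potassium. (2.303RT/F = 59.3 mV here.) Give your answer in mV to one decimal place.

-69.8 mV

E = (59.3/z) · log₁₀([K⁺]_out/[K⁺]_in) with z = +1.
= (59.3/1) · log₁₀(9.65/145) = 59.30 · log₁₀(0.06655)
= 59.30 · (-1.1768) = -69.79 mV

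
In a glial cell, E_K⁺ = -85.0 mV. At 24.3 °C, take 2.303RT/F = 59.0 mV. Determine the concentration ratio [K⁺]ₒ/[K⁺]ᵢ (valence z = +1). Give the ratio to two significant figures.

0.036

log₁₀([out]/[in]) = E·z/(59.0) = -85.0 × 1 / 59.0 = -1.4407
[out]/[in] = 10^(-1.4407) = 0.03625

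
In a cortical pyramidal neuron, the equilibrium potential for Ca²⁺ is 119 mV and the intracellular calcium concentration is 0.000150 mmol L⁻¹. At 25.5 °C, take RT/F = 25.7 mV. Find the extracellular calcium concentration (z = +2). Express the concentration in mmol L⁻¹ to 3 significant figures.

1.58 mmol L⁻¹

Nernst: E = (25.7/2) · ln([out]/[in]), so ln([out]/[in]) = 119.0 × 2 / 25.7 = 9.2607.
[out]/[in] = e^(9.2607) = 1.052e+04.
[out] = 1.052e+04 × 0.000150 = 1.577 mmol L⁻¹.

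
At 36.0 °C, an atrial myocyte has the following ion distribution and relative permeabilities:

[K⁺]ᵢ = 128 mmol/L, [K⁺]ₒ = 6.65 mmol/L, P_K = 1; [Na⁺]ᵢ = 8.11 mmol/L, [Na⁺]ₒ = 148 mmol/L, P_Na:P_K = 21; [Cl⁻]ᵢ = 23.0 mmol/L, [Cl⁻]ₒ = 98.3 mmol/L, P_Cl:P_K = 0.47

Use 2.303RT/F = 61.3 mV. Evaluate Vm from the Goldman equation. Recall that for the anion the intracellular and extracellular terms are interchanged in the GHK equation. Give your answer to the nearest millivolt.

Vm = 61.3 · log₁₀[(Σ P·[cation]ₒ + Σ P·[anion]ᵢ) / (Σ P·[cation]ᵢ + Σ P·[anion]ₒ)]
Numerator = 1×6.65 + 21×148 + 0.47×23.0 = 3125
Denominator = 1×128 + 21×8.11 + 0.47×98.3 = 344.5
Vm = 61.3 · log₁₀(9.0722) = 61.3 × (0.9577) = 58.71 mV

59 mV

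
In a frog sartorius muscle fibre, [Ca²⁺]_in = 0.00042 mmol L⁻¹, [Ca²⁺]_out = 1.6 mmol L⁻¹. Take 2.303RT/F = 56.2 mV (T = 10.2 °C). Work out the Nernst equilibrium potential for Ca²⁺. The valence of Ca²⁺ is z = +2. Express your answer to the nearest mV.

101 mV

E = (56.2/z) · log₁₀([Ca²⁺]_out/[Ca²⁺]_in) with z = +2.
= (56.2/2) · log₁₀(1.6/0.00042) = 28.10 · log₁₀(3810)
= 28.10 · (3.5809) = 100.62 mV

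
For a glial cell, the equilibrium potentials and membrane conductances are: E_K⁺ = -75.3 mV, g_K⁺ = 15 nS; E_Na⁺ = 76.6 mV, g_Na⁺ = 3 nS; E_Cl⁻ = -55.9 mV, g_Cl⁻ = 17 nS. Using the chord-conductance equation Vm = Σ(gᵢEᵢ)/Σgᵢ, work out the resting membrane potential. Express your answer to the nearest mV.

-53 mV

Σ gᵢEᵢ = 15·(-75.3) + 3·(76.6) + 17·(-55.9) = -1850.00
Σ gᵢ = 15 + 3 + 17 = 35
Vm = -1850.00 / 35 = -52.86 mV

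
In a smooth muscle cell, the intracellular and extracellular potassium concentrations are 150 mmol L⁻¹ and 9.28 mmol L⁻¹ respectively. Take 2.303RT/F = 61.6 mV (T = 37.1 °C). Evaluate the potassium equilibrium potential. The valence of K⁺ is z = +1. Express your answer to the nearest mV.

E = (61.6/z) · log₁₀([K⁺]_out/[K⁺]_in) with z = +1.
= (61.6/1) · log₁₀(9.28/150) = 61.60 · log₁₀(0.06187)
= 61.60 · (-1.2085) = -74.45 mV

-74 mV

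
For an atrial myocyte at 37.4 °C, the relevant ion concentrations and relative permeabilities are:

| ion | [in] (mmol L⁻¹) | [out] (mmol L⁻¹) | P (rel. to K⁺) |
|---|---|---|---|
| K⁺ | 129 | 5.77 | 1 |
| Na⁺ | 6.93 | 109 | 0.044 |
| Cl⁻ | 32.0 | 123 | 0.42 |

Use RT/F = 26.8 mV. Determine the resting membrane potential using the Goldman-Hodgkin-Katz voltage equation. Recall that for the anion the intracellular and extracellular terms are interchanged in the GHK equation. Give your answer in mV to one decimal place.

-54.1 mV

Vm = 26.8 · ln[(Σ P·[cation]ₒ + Σ P·[anion]ᵢ) / (Σ P·[cation]ᵢ + Σ P·[anion]ₒ)]
Numerator = 1×5.77 + 0.044×109 + 0.42×32.0 = 24.01
Denominator = 1×129 + 0.044×6.93 + 0.42×123 = 181
Vm = 26.8 · ln(0.13266) = 26.8 × (-2.0200) = -54.14 mV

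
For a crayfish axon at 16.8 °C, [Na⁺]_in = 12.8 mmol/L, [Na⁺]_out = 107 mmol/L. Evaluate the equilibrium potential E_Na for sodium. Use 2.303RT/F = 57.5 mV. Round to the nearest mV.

E = (57.5/z) · log₁₀([Na⁺]_out/[Na⁺]_in) with z = +1.
= (57.5/1) · log₁₀(107/12.8) = 57.50 · log₁₀(8.359)
= 57.50 · (0.9222) = 53.02 mV

53 mV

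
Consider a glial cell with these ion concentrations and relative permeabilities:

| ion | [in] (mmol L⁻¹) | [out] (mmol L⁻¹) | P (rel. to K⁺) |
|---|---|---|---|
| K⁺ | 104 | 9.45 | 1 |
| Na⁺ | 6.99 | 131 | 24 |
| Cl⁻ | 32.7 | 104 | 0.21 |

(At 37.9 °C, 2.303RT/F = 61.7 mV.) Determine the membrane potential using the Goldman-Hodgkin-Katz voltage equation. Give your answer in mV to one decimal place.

Vm = 61.7 · log₁₀[(Σ P·[cation]ₒ + Σ P·[anion]ᵢ) / (Σ P·[cation]ᵢ + Σ P·[anion]ₒ)]
Numerator = 1×9.45 + 24×131 + 0.21×32.7 = 3160
Denominator = 1×104 + 24×6.99 + 0.21×104 = 293.6
Vm = 61.7 · log₁₀(10.764) = 61.7 × (1.0320) = 63.67 mV

63.7 mV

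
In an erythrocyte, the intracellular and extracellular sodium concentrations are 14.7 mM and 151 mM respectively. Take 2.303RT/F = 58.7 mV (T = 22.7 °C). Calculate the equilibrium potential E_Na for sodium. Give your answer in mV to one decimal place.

E = (58.7/z) · log₁₀([Na⁺]_out/[Na⁺]_in) with z = +1.
= (58.7/1) · log₁₀(151/14.7) = 58.70 · log₁₀(10.27)
= 58.70 · (1.0117) = 59.38 mV

59.4 mV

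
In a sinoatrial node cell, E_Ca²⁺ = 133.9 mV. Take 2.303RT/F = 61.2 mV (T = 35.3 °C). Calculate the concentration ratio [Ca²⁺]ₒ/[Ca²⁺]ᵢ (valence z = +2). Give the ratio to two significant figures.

24000

log₁₀([out]/[in]) = E·z/(61.2) = 133.9 × 2 / 61.2 = 4.3758
[out]/[in] = 10^(4.3758) = 2.376e+04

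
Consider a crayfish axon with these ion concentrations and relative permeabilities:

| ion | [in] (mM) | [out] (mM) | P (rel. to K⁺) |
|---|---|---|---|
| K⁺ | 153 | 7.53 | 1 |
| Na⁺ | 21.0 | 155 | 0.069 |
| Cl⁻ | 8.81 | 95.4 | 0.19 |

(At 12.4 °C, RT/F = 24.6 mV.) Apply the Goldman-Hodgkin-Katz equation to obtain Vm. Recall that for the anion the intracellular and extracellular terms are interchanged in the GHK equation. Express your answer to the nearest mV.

Vm = 24.6 · ln[(Σ P·[cation]ₒ + Σ P·[anion]ᵢ) / (Σ P·[cation]ᵢ + Σ P·[anion]ₒ)]
Numerator = 1×7.53 + 0.069×155 + 0.19×8.81 = 19.9
Denominator = 1×153 + 0.069×21.0 + 0.19×95.4 = 172.6
Vm = 24.6 · ln(0.11531) = 24.6 × (-2.1602) = -53.14 mV

-53 mV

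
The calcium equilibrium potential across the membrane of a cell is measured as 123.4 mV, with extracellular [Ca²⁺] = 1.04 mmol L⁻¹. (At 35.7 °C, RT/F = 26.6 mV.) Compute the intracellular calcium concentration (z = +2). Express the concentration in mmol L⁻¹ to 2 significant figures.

Nernst: E = (26.6/2) · ln([out]/[in]), so ln([out]/[in]) = 123.4 × 2 / 26.6 = 9.2782.
[out]/[in] = e^(9.2782) = 1.07e+04.
[in] = 1.04 / 1.07e+04 = 9.718e-05 mmol L⁻¹.

0.000097 mmol L⁻¹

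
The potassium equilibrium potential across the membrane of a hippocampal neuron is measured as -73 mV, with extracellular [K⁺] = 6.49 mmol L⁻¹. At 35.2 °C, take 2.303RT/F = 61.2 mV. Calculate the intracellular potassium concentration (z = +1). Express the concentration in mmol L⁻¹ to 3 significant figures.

101 mmol L⁻¹

Nernst: E = (61.2/1) · log₁₀([out]/[in]), so log₁₀([out]/[in]) = -73.0 × 1 / 61.2 = -1.1928.
[out]/[in] = 10^(-1.1928) = 0.06415.
[in] = 6.49 / 0.06415 = 101.2 mmol L⁻¹.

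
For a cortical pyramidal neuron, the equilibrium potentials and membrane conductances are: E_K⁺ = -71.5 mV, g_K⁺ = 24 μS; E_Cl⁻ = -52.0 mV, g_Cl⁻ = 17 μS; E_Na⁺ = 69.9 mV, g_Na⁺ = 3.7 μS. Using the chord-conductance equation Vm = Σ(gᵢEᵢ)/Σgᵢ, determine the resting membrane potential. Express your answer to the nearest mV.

Σ gᵢEᵢ = 24·(-71.5) + 17·(-52.0) + 3.7·(69.9) = -2341.37
Σ gᵢ = 24 + 17 + 3.7 = 44.7
Vm = -2341.37 / 44.7 = -52.38 mV

-52 mV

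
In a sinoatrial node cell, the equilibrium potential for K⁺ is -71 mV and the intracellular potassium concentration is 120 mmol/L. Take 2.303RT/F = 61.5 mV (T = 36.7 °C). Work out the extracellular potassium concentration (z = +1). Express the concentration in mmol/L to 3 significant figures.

Nernst: E = (61.5/1) · log₁₀([out]/[in]), so log₁₀([out]/[in]) = -71.0 × 1 / 61.5 = -1.1545.
[out]/[in] = 10^(-1.1545) = 0.07007.
[out] = 0.07007 × 120 = 8.408 mmol/L.

8.41 mmol/L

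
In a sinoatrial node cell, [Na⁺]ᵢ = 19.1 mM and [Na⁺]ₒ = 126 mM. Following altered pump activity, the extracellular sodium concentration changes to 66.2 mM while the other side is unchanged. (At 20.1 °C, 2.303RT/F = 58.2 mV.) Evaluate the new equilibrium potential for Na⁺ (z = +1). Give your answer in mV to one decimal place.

31.4 mV

After the shift: [Na⁺]_out = 66.2, [Na⁺]_in = 19.1 mM.
E_new = (58.2/1)·log₁₀(66.2/19.1) = 58.20 · (0.5398) = 31.42 mV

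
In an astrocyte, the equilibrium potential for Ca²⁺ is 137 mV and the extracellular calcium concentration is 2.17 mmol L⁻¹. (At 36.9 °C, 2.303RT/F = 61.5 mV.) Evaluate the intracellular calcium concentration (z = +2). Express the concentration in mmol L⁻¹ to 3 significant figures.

Nernst: E = (61.5/2) · log₁₀([out]/[in]), so log₁₀([out]/[in]) = 137.0 × 2 / 61.5 = 4.4553.
[out]/[in] = 10^(4.4553) = 2.853e+04.
[in] = 2.17 / 2.853e+04 = 7.606e-05 mmol L⁻¹.

0.0000761 mmol L⁻¹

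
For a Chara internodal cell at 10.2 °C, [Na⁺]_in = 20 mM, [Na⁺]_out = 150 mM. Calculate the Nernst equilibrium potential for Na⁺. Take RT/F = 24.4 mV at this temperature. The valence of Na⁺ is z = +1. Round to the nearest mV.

E = (24.4/z) · ln([Na⁺]_out/[Na⁺]_in) with z = +1.
= (24.4/1) · ln(150/20) = 24.40 · ln(7.5)
= 24.40 · (2.0149) = 49.16 mV

49 mV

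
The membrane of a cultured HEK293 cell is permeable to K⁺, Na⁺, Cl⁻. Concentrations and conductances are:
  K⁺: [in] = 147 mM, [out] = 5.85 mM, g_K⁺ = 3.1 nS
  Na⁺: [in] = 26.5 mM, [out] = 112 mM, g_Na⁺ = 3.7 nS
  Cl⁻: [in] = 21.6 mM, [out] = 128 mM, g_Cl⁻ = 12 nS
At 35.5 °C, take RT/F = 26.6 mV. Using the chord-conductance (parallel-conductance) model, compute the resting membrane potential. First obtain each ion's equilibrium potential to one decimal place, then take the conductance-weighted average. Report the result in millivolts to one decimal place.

-36.8 mV

E_K⁺ = (26.6/1)·ln(5.85/147) = -85.8 mV
E_Na⁺ = (26.6/1)·ln(112/26.5) = 38.3 mV
E_Cl⁻ = (26.6/-1)·ln(128/21.6) = -47.3 mV
Vm = (Σ gᵢEᵢ)/(Σ gᵢ) = (3.1·-85.8 + 3.7·38.3 + 12·-47.3) / (3.1 + 3.7 + 12)
= -691.87 / 18.8 = -36.80 mV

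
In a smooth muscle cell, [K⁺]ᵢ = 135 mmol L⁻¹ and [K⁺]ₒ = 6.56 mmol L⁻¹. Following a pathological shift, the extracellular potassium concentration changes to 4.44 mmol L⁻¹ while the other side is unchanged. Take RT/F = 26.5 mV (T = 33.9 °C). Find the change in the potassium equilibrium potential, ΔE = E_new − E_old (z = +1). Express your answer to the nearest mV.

-10 mV

E_old = (26.5/1)·ln(6.56/135) = -80.14 mV
E_new = (26.5/1)·ln(4.44/135) = -90.49 mV
ΔE = -90.49 − (-80.14) = -10.34 mV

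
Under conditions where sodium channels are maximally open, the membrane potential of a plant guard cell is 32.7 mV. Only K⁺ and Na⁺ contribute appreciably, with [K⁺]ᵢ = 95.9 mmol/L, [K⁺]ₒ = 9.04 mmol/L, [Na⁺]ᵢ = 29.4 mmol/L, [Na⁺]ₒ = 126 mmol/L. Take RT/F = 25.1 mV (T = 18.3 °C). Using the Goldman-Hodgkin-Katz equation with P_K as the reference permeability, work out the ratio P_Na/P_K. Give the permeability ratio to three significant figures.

19.3

Let α = P_Na/P_K. GHK: Vm = 25.1·ln[(Kₒ + α·Naₒ)/(Kᵢ + α·Naᵢ)].
e^(Vm/25.1) = e^(32.7/25.1) = 3.6795
So 3.6795·(Kᵢ + α·Naᵢ) = Kₒ + α·Naₒ → α = (3.6795·95.9 − 9.04) / (126.0 − 3.6795·29.4)
α = (352.9 − 9.04) / (126.0 − 108.2) = 343.8/17.82 = 19.29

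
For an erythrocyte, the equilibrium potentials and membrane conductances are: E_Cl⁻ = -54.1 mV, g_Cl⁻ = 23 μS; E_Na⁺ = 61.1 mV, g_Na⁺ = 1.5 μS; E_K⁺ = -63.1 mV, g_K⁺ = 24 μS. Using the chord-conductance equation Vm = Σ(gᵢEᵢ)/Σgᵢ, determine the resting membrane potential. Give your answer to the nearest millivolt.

Σ gᵢEᵢ = 23·(-54.1) + 1.5·(61.1) + 24·(-63.1) = -2667.05
Σ gᵢ = 23 + 1.5 + 24 = 48.5
Vm = -2667.05 / 48.5 = -54.99 mV

-55 mV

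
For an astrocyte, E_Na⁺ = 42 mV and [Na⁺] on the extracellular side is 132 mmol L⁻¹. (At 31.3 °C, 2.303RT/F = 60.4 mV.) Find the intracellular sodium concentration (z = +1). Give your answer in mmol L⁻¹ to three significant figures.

26.6 mmol L⁻¹

Nernst: E = (60.4/1) · log₁₀([out]/[in]), so log₁₀([out]/[in]) = 42.0 × 1 / 60.4 = 0.6954.
[out]/[in] = 10^(0.6954) = 4.959.
[in] = 132 / 4.959 = 26.62 mmol L⁻¹.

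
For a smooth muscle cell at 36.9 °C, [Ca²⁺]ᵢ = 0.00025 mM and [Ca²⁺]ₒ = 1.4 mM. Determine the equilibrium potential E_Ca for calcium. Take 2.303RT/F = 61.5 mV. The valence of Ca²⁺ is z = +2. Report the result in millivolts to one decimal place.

115.3 mV

E = (61.5/z) · log₁₀([Ca²⁺]_out/[Ca²⁺]_in) with z = +2.
= (61.5/2) · log₁₀(1.4/0.00025) = 30.75 · log₁₀(5600)
= 30.75 · (3.7482) = 115.26 mV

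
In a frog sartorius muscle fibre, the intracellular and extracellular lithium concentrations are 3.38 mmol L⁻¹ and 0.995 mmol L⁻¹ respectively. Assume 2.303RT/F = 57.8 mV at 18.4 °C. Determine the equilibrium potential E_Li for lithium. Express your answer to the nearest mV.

-31 mV

E = (57.8/z) · log₁₀([Li⁺]_out/[Li⁺]_in) with z = +1.
= (57.8/1) · log₁₀(0.995/3.38) = 57.80 · log₁₀(0.2944)
= 57.80 · (-0.5311) = -30.70 mV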